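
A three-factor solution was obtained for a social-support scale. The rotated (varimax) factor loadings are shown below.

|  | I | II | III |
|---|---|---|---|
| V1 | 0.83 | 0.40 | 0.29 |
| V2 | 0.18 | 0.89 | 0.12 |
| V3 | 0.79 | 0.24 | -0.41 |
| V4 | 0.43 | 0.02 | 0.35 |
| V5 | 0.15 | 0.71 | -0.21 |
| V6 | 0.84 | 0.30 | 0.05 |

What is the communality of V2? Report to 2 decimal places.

0.84

h² = 0.18² + 0.89² + 0.12² = 0.0324 + 0.7921 + 0.0144 = 0.8389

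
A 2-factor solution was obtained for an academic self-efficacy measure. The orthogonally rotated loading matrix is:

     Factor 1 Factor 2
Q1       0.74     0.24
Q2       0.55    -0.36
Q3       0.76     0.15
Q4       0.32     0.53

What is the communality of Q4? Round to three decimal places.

h² = 0.32² + 0.53² = 0.1024 + 0.2809 = 0.3833

0.383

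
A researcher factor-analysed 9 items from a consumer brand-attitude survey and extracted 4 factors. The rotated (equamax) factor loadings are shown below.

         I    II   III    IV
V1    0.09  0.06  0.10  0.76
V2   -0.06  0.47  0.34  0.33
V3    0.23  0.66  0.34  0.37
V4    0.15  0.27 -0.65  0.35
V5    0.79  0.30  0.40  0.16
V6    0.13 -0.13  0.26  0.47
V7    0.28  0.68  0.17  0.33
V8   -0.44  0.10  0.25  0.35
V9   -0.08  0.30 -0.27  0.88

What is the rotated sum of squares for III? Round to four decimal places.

1.0556

SS loadings for III = 0.10² + 0.34² + 0.34² + (-0.65)² + 0.40² + 0.26² + 0.17² + 0.25² + (-0.27)² = 0.0100 + 0.1156 + 0.1156 + 0.4225 + 0.1600 + 0.0676 + 0.0289 + 0.0625 + 0.0729 = 1.0556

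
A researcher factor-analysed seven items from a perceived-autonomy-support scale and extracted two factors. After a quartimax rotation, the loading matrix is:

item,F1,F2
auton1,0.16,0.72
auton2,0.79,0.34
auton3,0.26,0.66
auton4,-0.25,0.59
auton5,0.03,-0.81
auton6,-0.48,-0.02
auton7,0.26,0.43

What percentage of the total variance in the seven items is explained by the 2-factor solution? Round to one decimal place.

Communalities: 0.5440, 0.7397, 0.5032, 0.4106, 0.6570, 0.2308, 0.2525; Σh² = 3.3378.
Total variance with 7 standardized items is 7, so the solution explains 3.3378/7 = 0.4768 = 47.68%.

47.7%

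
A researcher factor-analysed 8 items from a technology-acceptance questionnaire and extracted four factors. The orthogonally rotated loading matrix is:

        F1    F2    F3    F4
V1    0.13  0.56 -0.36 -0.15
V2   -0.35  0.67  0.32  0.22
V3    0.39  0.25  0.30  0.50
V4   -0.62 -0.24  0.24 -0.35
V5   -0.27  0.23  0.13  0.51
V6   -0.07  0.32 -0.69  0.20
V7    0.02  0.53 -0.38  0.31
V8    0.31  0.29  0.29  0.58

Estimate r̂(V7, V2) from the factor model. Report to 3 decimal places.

0.295

r̂ = Σ λ_i·λ_j across factors = (0.02)(-0.35) + (0.53)(0.67) + (-0.38)(0.32) + (0.31)(0.22)
  = -0.0070 +0.3551 -0.1216 +0.0682 = 0.2947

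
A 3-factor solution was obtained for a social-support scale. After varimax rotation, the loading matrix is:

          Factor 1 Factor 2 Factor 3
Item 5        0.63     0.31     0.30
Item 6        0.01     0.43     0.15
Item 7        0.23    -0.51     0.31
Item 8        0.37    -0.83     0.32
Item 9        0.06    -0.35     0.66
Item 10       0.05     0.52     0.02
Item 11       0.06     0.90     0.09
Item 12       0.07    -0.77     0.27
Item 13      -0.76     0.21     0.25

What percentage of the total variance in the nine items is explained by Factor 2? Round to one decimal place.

34.1%

SS loadings for Factor 2 = 0.31² + 0.43² + (-0.51)² + (-0.83)² + (-0.35)² + 0.52² + 0.90² + (-0.77)² + 0.21² = 3.0699
With 9 standardized items, total variance = 9. Proportion = 3.0699/9 = 0.3411 → 34.11%.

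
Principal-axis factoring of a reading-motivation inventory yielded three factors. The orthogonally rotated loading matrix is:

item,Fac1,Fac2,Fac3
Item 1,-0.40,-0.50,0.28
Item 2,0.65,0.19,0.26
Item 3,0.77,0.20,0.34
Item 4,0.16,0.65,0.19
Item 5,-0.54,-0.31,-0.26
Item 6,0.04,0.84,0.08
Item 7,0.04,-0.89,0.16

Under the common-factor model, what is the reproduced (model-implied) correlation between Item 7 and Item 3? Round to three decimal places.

r̂ = Σ λ_i·λ_j across factors = (0.04)(0.77) + (-0.89)(0.20) + (0.16)(0.34)
  = +0.0308 -0.1780 +0.0544 = -0.0928

-0.093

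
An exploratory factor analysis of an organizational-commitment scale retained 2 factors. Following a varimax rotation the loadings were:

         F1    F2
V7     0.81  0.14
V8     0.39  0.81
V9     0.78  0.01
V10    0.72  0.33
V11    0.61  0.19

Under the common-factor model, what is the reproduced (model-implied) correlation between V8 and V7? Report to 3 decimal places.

0.429

r̂ = Σ λ_i·λ_j across factors = (0.39)(0.81) + (0.81)(0.14)
  = +0.3159 +0.1134 = 0.4293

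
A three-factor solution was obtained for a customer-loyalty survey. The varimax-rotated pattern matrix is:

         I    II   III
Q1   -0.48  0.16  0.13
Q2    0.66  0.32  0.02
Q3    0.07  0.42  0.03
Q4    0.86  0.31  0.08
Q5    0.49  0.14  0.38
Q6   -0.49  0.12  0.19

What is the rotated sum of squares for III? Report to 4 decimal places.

0.2051

SS loadings for III = 0.13² + 0.02² + 0.03² + 0.08² + 0.38² + 0.19² = 0.0169 + 0.0004 + 0.0009 + 0.0064 + 0.1444 + 0.0361 = 0.2051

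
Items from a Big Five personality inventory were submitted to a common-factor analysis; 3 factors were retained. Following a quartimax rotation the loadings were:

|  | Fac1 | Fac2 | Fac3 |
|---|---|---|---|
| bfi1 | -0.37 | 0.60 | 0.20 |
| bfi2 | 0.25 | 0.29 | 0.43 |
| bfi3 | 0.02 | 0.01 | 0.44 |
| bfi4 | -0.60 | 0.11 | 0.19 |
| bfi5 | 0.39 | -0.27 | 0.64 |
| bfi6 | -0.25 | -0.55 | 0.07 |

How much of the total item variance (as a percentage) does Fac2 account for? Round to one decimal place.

13.9%

SS loadings for Fac2 = 0.60² + 0.29² + 0.01² + 0.11² + (-0.27)² + (-0.55)² = 0.8317
With 6 standardized items, total variance = 6. Proportion = 0.8317/6 = 0.1386 → 13.86%.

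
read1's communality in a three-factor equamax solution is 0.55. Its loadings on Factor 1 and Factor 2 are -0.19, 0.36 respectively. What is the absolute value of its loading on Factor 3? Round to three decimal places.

0.620

Under orthogonal rotation h² = Σλ², so λ_Factor 3² = h² − (0.1657) = 0.55 − 0.1657 = 0.3843.
|λ| = √0.3843 = 0.6199.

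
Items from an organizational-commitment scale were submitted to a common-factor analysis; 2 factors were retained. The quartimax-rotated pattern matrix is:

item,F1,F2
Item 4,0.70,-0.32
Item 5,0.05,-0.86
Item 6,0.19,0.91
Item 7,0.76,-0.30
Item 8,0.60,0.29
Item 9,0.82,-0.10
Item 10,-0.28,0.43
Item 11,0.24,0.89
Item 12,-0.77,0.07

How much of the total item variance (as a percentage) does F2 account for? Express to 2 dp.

SS loadings for F2 = (-0.32)² + (-0.86)² + 0.91² + (-0.30)² + 0.29² + (-0.10)² + 0.43² + 0.89² + 0.07² = 2.8361
With 9 standardized items, total variance = 9. Proportion = 2.8361/9 = 0.3151 → 31.51%.

31.51%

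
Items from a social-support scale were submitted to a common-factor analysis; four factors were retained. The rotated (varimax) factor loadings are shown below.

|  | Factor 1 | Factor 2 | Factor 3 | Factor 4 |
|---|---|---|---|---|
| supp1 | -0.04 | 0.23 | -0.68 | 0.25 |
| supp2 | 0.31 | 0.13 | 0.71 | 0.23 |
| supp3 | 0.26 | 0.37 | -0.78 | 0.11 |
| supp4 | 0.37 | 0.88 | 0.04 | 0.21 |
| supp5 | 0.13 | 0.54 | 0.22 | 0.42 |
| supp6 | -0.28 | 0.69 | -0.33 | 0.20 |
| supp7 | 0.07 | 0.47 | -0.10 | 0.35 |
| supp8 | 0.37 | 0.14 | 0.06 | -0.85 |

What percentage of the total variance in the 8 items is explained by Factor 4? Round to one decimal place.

SS loadings for Factor 4 = 0.25² + 0.23² + 0.11² + 0.21² + 0.42² + 0.20² + 0.35² + (-0.85)² = 1.2330
With 8 standardized items, total variance = 8. Proportion = 1.2330/8 = 0.1541 → 15.41%.

15.4%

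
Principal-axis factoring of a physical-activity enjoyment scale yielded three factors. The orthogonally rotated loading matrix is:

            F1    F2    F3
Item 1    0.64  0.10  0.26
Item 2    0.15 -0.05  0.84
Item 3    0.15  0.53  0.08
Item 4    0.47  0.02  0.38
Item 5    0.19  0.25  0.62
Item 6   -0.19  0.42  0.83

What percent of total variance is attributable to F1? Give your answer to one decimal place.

SS loadings for F1 = 0.64² + 0.15² + 0.15² + 0.47² + 0.19² + (-0.19)² = 0.7477
With 6 standardized items, total variance = 6. Proportion = 0.7477/6 = 0.1246 → 12.46%.

12.5%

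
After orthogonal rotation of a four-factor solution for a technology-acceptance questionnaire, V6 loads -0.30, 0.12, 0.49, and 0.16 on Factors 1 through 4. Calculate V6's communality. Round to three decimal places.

h² = (-0.30)² + 0.12² + 0.49² + 0.16² = 0.0900 + 0.0144 + 0.2401 + 0.0256 = 0.3701

0.370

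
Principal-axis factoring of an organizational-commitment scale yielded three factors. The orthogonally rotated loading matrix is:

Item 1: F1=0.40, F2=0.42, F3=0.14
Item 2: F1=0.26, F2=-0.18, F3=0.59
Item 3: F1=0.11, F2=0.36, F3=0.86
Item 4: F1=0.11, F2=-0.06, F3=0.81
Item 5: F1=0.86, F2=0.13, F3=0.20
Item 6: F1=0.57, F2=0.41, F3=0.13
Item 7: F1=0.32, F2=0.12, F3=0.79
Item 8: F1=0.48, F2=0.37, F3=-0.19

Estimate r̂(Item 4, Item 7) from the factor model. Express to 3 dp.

0.668

r̂ = Σ λ_i·λ_j across factors = (0.11)(0.32) + (-0.06)(0.12) + (0.81)(0.79)
  = +0.0352 -0.0072 +0.6399 = 0.6679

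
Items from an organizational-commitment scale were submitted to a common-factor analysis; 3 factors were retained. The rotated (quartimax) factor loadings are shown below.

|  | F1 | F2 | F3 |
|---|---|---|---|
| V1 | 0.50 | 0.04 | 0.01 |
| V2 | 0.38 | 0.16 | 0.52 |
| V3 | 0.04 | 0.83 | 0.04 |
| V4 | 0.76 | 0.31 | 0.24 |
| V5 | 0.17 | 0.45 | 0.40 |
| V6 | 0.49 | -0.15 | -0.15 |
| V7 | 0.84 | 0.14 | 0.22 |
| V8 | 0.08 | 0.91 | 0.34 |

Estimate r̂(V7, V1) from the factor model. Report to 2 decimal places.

0.43

r̂ = Σ λ_i·λ_j across factors = (0.84)(0.50) + (0.14)(0.04) + (0.22)(0.01)
  = +0.4200 +0.0056 +0.0022 = 0.4278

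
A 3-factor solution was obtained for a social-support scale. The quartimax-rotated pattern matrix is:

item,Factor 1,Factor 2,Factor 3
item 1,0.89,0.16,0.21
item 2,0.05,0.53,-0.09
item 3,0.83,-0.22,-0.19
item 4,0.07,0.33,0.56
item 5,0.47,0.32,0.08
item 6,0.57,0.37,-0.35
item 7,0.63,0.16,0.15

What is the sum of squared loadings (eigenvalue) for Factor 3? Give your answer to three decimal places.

0.553

SS loadings for Factor 3 = 0.21² + (-0.09)² + (-0.19)² + 0.56² + 0.08² + (-0.35)² + 0.15² = 0.0441 + 0.0081 + 0.0361 + 0.3136 + 0.0064 + 0.1225 + 0.0225 = 0.5533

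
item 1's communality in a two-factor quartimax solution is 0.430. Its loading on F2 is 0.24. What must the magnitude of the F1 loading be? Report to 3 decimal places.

0.610

Under orthogonal rotation h² = Σλ², so λ_F1² = h² − (0.0576) = 0.430 − 0.0576 = 0.3724.
|λ| = √0.3724 = 0.6102.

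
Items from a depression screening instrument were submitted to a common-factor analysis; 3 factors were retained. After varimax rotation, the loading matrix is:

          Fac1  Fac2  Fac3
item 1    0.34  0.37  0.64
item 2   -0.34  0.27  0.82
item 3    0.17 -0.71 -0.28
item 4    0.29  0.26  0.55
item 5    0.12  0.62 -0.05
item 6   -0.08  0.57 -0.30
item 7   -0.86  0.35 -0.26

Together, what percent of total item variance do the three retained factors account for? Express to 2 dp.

62.01%

SS loadings by factor: 1.1046, 1.6133, 1.6230; total = 4.3409.
Total variance with 7 standardized items is 7, so the solution explains 4.3409/7 = 0.6201 = 62.01%.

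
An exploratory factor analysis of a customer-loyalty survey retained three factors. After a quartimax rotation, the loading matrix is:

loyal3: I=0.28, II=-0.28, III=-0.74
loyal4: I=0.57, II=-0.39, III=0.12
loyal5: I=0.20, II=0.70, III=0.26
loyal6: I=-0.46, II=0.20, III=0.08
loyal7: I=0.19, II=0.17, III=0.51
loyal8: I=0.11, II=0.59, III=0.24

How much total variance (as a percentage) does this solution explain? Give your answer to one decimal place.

46.6%

SS loadings by factor: 0.7031, 1.1375, 0.9537; total = 2.7943.
Total variance with 6 standardized items is 6, so the solution explains 2.7943/6 = 0.4657 = 46.57%.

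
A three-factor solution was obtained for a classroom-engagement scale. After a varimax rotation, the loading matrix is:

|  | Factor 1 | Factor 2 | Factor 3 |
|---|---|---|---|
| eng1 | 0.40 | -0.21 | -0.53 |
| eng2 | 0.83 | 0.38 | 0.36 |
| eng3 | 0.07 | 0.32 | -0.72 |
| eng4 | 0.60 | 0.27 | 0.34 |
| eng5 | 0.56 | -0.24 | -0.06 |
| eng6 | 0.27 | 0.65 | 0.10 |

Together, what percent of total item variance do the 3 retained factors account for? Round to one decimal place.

58.4%

SS loadings by factor: 1.6003, 0.8439, 1.0581; total = 3.5023.
Total variance with 6 standardized items is 6, so the solution explains 3.5023/6 = 0.5837 = 58.37%.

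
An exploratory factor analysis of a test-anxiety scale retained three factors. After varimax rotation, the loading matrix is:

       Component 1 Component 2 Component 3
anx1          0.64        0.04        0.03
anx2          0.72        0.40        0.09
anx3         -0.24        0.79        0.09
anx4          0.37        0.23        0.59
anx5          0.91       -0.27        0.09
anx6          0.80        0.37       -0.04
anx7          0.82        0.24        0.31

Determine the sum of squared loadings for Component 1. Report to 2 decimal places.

3.26

SS loadings for Component 1 = 0.64² + 0.72² + (-0.24)² + 0.37² + 0.91² + 0.80² + 0.82² = 0.4096 + 0.5184 + 0.0576 + 0.1369 + 0.8281 + 0.6400 + 0.6724 = 3.2630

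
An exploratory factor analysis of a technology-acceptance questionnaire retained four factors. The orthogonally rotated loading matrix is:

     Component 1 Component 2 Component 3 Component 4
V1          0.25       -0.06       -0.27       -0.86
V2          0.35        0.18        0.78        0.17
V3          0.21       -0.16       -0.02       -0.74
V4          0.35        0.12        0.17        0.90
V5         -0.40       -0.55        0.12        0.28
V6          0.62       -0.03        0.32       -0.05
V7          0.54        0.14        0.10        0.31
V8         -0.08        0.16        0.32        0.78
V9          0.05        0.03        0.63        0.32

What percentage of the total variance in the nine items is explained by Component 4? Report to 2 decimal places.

SS loadings for Component 4 = (-0.86)² + 0.17² + (-0.74)² + 0.90² + 0.28² + (-0.05)² + 0.31² + 0.78² + 0.32² = 3.0139
With 9 standardized items, total variance = 9. Proportion = 3.0139/9 = 0.3349 → 33.49%.

33.49%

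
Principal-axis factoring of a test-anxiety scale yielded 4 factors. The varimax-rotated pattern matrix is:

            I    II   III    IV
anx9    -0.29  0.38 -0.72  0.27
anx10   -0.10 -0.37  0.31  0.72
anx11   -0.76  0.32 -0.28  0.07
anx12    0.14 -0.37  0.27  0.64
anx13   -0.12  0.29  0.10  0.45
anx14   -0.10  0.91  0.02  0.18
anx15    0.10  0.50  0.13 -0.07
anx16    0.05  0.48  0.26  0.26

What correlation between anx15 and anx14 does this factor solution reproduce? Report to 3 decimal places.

r̂ = Σ λ_i·λ_j across factors = (0.10)(-0.10) + (0.50)(0.91) + (0.13)(0.02) + (-0.07)(0.18)
  = -0.0100 +0.4550 +0.0026 -0.0126 = 0.4350

0.435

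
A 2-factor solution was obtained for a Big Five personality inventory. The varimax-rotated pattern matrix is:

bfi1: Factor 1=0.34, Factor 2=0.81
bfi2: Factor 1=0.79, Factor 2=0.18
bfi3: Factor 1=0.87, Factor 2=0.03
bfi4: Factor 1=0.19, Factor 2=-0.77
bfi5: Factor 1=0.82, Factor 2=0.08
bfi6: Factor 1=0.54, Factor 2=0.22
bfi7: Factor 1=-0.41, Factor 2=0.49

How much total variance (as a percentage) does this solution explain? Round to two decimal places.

60.60%

SS loadings by factor: 2.6648, 1.5772; total = 4.2420.
Total variance with 7 standardized items is 7, so the solution explains 4.2420/7 = 0.6060 = 60.60%.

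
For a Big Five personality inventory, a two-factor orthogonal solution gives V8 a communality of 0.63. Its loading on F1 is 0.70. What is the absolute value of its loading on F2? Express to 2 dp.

Under orthogonal rotation h² = Σλ², so λ_F2² = h² − (0.4900) = 0.63 − 0.4900 = 0.1400.
|λ| = √0.1400 = 0.3742.

0.37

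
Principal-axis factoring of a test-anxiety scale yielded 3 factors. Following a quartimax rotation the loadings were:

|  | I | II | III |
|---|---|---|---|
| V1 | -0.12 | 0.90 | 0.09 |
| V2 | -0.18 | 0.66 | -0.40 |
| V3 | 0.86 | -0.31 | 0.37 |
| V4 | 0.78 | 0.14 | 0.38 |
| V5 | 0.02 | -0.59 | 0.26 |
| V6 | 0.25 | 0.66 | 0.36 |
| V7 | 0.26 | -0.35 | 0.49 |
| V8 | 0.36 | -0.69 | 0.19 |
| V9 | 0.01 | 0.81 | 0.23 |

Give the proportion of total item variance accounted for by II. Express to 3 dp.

SS loadings for II = 0.90² + 0.66² + (-0.31)² + 0.14² + (-0.59)² + 0.66² + (-0.35)² + (-0.69)² + 0.81² = 3.3997
Proportion of variance = 3.3997 / 9 = 0.3777.

0.378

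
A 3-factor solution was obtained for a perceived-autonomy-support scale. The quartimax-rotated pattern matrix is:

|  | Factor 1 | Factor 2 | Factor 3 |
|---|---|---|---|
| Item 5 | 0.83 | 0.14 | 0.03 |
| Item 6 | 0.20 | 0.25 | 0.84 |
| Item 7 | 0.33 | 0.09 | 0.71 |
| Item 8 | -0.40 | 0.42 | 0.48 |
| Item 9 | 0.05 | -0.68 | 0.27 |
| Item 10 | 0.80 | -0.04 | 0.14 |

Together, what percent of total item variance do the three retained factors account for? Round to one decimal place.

Communalities: 0.7094, 0.8081, 0.6211, 0.5668, 0.5378, 0.6612; Σh² = 3.9044.
Total variance with 6 standardized items is 6, so the solution explains 3.9044/6 = 0.6507 = 65.07%.

65.1%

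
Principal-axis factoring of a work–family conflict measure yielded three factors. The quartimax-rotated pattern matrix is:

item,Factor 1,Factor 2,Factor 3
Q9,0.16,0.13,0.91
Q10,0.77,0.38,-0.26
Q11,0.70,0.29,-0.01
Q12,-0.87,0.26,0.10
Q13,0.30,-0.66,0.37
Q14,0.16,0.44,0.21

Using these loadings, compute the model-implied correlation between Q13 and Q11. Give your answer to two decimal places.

r̂ = Σ λ_i·λ_j across factors = (0.30)(0.70) + (-0.66)(0.29) + (0.37)(-0.01)
  = +0.2100 -0.1914 -0.0037 = 0.0149

0.01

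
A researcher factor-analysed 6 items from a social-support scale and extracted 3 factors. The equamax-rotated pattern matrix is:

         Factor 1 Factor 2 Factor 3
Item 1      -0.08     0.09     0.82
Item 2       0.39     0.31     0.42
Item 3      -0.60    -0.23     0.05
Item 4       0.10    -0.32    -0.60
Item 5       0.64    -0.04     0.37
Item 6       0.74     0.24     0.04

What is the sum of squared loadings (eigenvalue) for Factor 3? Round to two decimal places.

SS loadings for Factor 3 = 0.82² + 0.42² + 0.05² + (-0.60)² + 0.37² + 0.04² = 0.6724 + 0.1764 + 0.0025 + 0.3600 + 0.1369 + 0.0016 = 1.3498

1.35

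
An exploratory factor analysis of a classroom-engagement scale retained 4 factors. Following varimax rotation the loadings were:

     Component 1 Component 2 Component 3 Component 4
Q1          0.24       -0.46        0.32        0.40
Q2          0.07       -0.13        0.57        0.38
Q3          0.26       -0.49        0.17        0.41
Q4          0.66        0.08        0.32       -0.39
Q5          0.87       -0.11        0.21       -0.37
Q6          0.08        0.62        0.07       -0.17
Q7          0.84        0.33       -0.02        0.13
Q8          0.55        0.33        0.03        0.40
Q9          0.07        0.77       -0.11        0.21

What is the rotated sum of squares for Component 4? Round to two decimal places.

SS loadings for Component 4 = 0.40² + 0.38² + 0.41² + (-0.39)² + (-0.37)² + (-0.17)² + 0.13² + 0.40² + 0.21² = 0.1600 + 0.1444 + 0.1681 + 0.1521 + 0.1369 + 0.0289 + 0.0169 + 0.1600 + 0.0441 = 1.0114

1.01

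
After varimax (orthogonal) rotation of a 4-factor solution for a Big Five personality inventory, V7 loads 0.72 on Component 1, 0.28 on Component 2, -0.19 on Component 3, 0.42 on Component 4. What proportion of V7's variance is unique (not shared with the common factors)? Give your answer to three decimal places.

h² = 0.72² + 0.28² + (-0.19)² + 0.42² = 0.5184 + 0.0784 + 0.0361 + 0.1764 = 0.8093
Uniqueness u² = 1 − h² = 1 − 0.8093 = 0.1907

0.191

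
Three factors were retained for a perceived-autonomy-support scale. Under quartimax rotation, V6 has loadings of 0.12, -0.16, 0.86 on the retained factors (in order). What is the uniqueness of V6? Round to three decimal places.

0.220

h² = 0.12² + (-0.16)² + 0.86² = 0.0144 + 0.0256 + 0.7396 = 0.7796
Uniqueness u² = 1 − h² = 1 − 0.7796 = 0.2204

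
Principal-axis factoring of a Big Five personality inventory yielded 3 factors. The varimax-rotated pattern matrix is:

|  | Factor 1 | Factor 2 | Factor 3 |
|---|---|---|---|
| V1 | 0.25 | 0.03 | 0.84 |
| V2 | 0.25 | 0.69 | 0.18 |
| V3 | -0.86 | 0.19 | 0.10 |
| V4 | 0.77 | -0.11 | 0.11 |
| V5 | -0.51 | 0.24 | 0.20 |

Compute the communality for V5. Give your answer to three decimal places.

0.358

h² = (-0.51)² + 0.24² + 0.20² = 0.2601 + 0.0576 + 0.0400 = 0.3577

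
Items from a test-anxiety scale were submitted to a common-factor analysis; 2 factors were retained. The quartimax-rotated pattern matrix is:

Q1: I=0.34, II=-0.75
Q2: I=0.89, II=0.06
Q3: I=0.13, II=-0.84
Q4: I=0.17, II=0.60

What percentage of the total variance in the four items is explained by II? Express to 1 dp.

40.8%

SS loadings for II = (-0.75)² + 0.06² + (-0.84)² + 0.60² = 1.6317
With 4 standardized items, total variance = 4. Proportion = 1.6317/4 = 0.4079 → 40.79%.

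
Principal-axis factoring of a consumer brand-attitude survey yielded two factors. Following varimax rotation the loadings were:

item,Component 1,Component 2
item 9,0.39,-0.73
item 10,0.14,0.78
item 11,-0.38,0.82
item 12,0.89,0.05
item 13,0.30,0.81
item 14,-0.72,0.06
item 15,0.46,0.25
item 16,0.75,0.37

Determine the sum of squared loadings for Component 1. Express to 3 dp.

SS loadings for Component 1 = 0.39² + 0.14² + (-0.38)² + 0.89² + 0.30² + (-0.72)² + 0.46² + 0.75² = 0.1521 + 0.0196 + 0.1444 + 0.7921 + 0.0900 + 0.5184 + 0.2116 + 0.5625 = 2.4907

2.491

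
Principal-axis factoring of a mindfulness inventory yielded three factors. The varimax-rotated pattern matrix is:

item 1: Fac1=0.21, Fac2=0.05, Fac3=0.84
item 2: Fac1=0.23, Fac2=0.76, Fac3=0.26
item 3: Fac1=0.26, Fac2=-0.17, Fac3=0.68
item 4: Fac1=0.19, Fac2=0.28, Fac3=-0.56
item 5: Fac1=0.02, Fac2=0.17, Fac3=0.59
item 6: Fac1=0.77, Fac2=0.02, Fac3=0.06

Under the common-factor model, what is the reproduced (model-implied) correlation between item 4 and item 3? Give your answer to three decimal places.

-0.379

r̂ = Σ λ_i·λ_j across factors = (0.19)(0.26) + (0.28)(-0.17) + (-0.56)(0.68)
  = +0.0494 -0.0476 -0.3808 = -0.3790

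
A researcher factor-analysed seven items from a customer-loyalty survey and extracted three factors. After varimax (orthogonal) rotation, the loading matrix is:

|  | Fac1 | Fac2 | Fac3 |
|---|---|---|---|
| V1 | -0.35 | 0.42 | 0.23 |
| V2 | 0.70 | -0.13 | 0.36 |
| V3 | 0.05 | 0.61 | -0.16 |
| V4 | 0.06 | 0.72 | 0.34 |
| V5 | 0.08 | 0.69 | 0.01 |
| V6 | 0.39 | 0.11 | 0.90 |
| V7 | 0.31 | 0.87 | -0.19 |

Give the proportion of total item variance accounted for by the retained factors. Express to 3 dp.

Communalities: 0.3518, 0.6365, 0.4002, 0.6376, 0.4826, 0.9742, 0.8891; Σh² = 4.3720.
Total variance with 7 standardized items is 7, so the solution explains 4.3720/7 = 0.6246.

0.625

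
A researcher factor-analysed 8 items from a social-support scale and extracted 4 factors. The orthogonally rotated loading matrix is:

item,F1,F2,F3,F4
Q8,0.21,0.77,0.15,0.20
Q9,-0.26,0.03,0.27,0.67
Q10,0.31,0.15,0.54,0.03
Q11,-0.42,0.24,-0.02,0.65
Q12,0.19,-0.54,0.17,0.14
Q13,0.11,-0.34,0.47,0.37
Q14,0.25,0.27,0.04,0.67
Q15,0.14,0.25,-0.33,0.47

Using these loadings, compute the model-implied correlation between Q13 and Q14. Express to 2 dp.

0.20

r̂ = Σ λ_i·λ_j across factors = (0.11)(0.25) + (-0.34)(0.27) + (0.47)(0.04) + (0.37)(0.67)
  = +0.0275 -0.0918 +0.0188 +0.2479 = 0.2024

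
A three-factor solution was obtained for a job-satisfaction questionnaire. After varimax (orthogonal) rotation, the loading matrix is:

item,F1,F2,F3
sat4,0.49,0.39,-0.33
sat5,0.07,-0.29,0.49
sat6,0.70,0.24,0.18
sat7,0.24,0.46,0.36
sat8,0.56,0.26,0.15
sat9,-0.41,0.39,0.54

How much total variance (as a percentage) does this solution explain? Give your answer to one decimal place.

47.1%

SS loadings by factor: 1.2743, 0.7251, 0.8251; total = 2.8245.
Total variance with 6 standardized items is 6, so the solution explains 2.8245/6 = 0.4708 = 47.07%.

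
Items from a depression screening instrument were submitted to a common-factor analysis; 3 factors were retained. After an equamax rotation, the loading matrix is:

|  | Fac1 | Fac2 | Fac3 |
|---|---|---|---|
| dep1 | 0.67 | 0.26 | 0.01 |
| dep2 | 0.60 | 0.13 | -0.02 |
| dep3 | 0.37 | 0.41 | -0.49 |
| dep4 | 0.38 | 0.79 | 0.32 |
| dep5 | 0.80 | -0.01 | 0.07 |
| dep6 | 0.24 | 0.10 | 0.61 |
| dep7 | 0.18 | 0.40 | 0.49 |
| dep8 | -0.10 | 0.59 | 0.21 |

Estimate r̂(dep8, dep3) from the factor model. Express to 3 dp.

r̂ = Σ λ_i·λ_j across factors = (-0.10)(0.37) + (0.59)(0.41) + (0.21)(-0.49)
  = -0.0370 +0.2419 -0.1029 = 0.1020

0.102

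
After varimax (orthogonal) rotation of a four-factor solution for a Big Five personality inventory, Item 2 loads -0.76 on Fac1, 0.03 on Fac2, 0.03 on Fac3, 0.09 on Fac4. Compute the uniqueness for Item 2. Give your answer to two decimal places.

h² = (-0.76)² + 0.03² + 0.03² + 0.09² = 0.5776 + 0.0009 + 0.0009 + 0.0081 = 0.5875
Uniqueness u² = 1 − h² = 1 − 0.5875 = 0.4125

0.41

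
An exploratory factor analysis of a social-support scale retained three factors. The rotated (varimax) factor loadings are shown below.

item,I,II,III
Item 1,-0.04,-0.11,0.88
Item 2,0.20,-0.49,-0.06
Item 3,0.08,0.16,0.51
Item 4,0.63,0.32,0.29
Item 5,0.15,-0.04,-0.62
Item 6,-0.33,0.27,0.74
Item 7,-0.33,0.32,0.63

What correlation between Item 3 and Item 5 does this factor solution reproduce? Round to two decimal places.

-0.31

r̂ = Σ λ_i·λ_j across factors = (0.08)(0.15) + (0.16)(-0.04) + (0.51)(-0.62)
  = +0.0120 -0.0064 -0.3162 = -0.3106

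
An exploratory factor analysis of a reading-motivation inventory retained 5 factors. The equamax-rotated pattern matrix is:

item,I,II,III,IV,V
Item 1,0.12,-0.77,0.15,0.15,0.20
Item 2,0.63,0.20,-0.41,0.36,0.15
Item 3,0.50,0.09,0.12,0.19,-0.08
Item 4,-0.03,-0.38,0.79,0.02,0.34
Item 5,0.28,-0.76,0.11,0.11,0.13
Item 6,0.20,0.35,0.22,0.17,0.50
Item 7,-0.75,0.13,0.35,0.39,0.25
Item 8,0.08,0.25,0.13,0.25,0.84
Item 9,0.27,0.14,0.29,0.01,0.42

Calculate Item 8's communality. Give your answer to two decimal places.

h² = 0.08² + 0.25² + 0.13² + 0.25² + 0.84² = 0.0064 + 0.0625 + 0.0169 + 0.0625 + 0.7056 = 0.8539

0.85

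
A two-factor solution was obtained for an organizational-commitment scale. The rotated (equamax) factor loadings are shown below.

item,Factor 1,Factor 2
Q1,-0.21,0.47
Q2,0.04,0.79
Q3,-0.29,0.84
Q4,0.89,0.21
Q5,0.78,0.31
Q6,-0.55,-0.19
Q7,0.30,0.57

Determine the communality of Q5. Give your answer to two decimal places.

0.70

h² = 0.78² + 0.31² = 0.6084 + 0.0961 = 0.7045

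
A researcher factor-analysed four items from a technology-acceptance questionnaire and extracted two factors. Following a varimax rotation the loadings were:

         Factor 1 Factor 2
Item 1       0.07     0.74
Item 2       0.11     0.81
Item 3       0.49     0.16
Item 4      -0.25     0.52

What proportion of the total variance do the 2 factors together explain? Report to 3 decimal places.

0.455

Communalities: 0.5525, 0.6682, 0.2657, 0.3329; Σh² = 1.8193.
Total variance with 4 standardized items is 4, so the solution explains 1.8193/4 = 0.4548.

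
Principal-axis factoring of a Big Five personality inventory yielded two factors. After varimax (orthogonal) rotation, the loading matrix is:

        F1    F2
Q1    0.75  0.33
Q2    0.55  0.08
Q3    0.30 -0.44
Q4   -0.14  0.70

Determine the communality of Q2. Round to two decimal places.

0.31

h² = 0.55² + 0.08² = 0.3025 + 0.0064 = 0.3089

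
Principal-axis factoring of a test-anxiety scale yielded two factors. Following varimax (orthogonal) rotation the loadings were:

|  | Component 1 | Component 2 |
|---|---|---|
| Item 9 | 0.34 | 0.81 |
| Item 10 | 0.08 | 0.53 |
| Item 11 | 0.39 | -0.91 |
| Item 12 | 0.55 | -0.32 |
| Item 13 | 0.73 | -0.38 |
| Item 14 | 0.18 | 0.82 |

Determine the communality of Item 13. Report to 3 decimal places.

0.677

h² = 0.73² + (-0.38)² = 0.5329 + 0.1444 = 0.6773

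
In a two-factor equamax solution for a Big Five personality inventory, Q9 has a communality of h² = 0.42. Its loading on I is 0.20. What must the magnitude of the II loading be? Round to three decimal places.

Under orthogonal rotation h² = Σλ², so λ_II² = h² − (0.0400) = 0.42 − 0.0400 = 0.3800.
|λ| = √0.3800 = 0.6164.

0.616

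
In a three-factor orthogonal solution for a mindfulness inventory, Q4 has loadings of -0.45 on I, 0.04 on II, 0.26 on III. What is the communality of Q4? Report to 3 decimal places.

0.272

h² = (-0.45)² + 0.04² + 0.26² = 0.2025 + 0.0016 + 0.0676 = 0.2717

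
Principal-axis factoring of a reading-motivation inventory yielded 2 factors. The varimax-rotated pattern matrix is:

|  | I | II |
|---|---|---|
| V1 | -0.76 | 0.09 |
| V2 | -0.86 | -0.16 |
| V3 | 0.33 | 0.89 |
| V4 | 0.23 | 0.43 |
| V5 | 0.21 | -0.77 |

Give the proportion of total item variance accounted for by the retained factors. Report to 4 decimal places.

0.6253

SS loadings by factor: 1.5231, 1.6036; total = 3.1267.
Total variance with 5 standardized items is 5, so the solution explains 3.1267/5 = 0.6253.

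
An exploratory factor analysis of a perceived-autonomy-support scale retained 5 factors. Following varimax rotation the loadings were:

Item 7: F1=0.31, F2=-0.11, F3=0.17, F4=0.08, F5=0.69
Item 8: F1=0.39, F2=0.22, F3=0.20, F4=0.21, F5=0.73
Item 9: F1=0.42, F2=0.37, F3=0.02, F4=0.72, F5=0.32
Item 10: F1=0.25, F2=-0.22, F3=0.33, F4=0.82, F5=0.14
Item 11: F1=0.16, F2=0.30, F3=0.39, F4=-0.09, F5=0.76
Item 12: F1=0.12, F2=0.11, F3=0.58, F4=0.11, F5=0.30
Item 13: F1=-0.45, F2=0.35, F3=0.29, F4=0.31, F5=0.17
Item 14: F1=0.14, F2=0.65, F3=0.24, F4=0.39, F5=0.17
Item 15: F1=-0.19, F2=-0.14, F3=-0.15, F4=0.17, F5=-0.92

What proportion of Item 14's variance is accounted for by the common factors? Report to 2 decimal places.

h² = 0.14² + 0.65² + 0.24² + 0.39² + 0.17² = 0.0196 + 0.4225 + 0.0576 + 0.1521 + 0.0289 = 0.6807

0.68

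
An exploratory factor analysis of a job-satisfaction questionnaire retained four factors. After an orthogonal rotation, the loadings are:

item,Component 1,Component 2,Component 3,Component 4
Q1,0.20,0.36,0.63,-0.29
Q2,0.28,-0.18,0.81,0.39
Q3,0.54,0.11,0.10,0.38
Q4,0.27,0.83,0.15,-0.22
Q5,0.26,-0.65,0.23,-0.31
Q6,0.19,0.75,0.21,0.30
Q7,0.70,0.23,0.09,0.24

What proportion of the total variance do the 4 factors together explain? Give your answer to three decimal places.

0.692

SS loadings by factor: 1.0766, 1.9009, 1.1906, 0.6727; total = 4.8408.
Total variance with 7 standardized items is 7, so the solution explains 4.8408/7 = 0.6915.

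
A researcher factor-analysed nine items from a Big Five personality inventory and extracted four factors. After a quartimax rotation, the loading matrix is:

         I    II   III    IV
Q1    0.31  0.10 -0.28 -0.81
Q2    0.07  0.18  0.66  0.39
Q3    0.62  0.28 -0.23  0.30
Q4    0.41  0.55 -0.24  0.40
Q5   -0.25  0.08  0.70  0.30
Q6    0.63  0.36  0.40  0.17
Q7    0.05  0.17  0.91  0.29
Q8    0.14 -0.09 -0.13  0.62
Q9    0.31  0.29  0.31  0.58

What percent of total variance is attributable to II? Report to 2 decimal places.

7.56%

SS loadings for II = 0.10² + 0.18² + 0.28² + 0.55² + 0.08² + 0.36² + 0.17² + (-0.09)² + 0.29² = 0.6804
With 9 standardized items, total variance = 9. Proportion = 0.6804/9 = 0.0756 → 7.56%.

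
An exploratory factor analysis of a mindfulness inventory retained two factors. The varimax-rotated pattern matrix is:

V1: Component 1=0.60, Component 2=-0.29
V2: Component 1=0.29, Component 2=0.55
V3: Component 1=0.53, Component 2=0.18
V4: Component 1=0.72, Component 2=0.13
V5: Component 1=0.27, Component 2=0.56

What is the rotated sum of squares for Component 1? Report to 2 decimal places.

SS loadings for Component 1 = 0.60² + 0.29² + 0.53² + 0.72² + 0.27² = 0.3600 + 0.0841 + 0.2809 + 0.5184 + 0.0729 = 1.3163

1.32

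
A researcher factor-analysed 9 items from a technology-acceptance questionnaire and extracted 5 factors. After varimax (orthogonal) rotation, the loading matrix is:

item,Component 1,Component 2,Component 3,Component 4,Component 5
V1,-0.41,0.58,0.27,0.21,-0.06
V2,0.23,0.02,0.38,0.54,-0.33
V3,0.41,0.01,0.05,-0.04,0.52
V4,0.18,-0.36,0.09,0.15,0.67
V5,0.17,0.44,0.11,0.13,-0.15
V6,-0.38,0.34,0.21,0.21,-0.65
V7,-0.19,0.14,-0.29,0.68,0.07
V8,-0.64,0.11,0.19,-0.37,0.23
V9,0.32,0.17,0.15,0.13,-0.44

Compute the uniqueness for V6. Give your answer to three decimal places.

h² = (-0.38)² + 0.34² + 0.21² + 0.21² + (-0.65)² = 0.1444 + 0.1156 + 0.0441 + 0.0441 + 0.4225 = 0.7707
Uniqueness u² = 1 − h² = 1 − 0.7707 = 0.2293

0.229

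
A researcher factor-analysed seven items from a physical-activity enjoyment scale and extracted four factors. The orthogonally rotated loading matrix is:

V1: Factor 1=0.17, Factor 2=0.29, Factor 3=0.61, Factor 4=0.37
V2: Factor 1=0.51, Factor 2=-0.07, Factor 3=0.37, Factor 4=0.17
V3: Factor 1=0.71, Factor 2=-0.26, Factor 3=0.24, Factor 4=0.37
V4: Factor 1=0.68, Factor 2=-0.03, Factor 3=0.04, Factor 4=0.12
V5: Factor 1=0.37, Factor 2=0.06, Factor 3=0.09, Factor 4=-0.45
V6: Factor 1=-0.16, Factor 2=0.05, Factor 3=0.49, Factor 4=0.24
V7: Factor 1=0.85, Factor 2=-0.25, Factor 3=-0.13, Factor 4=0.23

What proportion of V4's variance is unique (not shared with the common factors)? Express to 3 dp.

0.521

h² = 0.68² + (-0.03)² + 0.04² + 0.12² = 0.4624 + 0.0009 + 0.0016 + 0.0144 = 0.4793
Uniqueness u² = 1 − h² = 1 − 0.4793 = 0.5207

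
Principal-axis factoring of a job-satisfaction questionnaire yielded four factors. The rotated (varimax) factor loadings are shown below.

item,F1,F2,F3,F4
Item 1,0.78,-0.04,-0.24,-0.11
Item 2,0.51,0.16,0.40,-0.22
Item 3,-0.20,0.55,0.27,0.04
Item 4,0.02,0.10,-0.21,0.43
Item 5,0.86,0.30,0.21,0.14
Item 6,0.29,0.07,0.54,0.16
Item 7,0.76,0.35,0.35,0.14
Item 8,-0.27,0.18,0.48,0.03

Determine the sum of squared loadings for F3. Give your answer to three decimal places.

SS loadings for F3 = (-0.24)² + 0.40² + 0.27² + (-0.21)² + 0.21² + 0.54² + 0.35² + 0.48² = 0.0576 + 0.1600 + 0.0729 + 0.0441 + 0.0441 + 0.2916 + 0.1225 + 0.2304 = 1.0232

1.023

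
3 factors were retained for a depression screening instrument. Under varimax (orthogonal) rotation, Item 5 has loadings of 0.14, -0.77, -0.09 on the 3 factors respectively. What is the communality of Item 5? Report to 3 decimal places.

h² = 0.14² + (-0.77)² + (-0.09)² = 0.0196 + 0.5929 + 0.0081 = 0.6206

0.621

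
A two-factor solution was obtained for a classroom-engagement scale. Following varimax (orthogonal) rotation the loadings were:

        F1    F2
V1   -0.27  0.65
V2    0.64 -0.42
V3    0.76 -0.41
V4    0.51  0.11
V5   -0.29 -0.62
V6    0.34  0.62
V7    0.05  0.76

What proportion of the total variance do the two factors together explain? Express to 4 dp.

SS loadings by factor: 1.5224, 2.1255; total = 3.6479.
Total variance with 7 standardized items is 7, so the solution explains 3.6479/7 = 0.5211.

0.5211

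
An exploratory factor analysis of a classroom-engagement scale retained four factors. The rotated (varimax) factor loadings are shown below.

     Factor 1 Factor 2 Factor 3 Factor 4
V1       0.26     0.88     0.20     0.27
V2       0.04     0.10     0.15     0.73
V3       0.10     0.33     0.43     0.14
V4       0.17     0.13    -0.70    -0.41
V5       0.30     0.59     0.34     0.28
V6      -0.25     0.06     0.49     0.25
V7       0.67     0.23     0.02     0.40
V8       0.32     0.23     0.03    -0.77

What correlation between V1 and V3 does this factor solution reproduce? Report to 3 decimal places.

r̂ = Σ λ_i·λ_j across factors = (0.26)(0.10) + (0.88)(0.33) + (0.20)(0.43) + (0.27)(0.14)
  = +0.0260 +0.2904 +0.0860 +0.0378 = 0.4402

0.440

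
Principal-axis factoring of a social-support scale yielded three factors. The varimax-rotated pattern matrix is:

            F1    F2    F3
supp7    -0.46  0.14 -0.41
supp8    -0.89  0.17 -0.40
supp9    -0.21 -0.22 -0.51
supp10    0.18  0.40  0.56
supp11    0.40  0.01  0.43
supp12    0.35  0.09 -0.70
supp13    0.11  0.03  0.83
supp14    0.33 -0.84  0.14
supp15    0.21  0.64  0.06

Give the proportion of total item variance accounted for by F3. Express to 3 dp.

SS loadings for F3 = (-0.41)² + (-0.40)² + (-0.51)² + 0.56² + 0.43² + (-0.70)² + 0.83² + 0.14² + 0.06² = 2.2888
Proportion of variance = 2.2888 / 9 = 0.2543.

0.254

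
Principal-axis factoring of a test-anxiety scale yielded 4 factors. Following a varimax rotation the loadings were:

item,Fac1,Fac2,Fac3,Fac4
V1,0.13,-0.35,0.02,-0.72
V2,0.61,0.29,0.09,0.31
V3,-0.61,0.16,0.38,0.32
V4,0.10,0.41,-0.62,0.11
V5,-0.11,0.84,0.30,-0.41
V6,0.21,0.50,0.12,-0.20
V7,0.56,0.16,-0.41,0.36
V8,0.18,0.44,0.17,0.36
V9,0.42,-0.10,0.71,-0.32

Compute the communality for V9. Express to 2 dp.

0.79

h² = 0.42² + (-0.10)² + 0.71² + (-0.32)² = 0.1764 + 0.0100 + 0.5041 + 0.1024 = 0.7929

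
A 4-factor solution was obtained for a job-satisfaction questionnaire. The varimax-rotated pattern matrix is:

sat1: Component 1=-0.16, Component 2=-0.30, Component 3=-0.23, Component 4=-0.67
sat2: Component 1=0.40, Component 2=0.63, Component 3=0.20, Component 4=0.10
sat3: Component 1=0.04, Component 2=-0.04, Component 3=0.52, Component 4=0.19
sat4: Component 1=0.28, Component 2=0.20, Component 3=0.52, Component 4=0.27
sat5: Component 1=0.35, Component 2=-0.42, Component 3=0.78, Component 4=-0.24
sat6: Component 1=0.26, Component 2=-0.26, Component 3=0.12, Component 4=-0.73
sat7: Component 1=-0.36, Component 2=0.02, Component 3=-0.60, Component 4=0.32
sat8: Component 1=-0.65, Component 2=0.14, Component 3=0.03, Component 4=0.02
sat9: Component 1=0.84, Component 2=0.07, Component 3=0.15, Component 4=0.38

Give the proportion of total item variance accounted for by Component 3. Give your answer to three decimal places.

0.182

SS loadings for Component 3 = (-0.23)² + 0.20² + 0.52² + 0.52² + 0.78² + 0.12² + (-0.60)² + 0.03² + 0.15² = 1.6399
Proportion of variance = 1.6399 / 9 = 0.1822.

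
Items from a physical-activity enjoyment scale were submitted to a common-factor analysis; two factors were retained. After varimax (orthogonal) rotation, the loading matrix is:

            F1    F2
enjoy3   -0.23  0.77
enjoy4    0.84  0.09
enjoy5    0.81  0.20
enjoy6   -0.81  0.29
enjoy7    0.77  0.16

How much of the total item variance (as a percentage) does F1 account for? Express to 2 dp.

SS loadings for F1 = (-0.23)² + 0.84² + 0.81² + (-0.81)² + 0.77² = 2.6636
With 5 standardized items, total variance = 5. Proportion = 2.6636/5 = 0.5327 → 53.27%.

53.27%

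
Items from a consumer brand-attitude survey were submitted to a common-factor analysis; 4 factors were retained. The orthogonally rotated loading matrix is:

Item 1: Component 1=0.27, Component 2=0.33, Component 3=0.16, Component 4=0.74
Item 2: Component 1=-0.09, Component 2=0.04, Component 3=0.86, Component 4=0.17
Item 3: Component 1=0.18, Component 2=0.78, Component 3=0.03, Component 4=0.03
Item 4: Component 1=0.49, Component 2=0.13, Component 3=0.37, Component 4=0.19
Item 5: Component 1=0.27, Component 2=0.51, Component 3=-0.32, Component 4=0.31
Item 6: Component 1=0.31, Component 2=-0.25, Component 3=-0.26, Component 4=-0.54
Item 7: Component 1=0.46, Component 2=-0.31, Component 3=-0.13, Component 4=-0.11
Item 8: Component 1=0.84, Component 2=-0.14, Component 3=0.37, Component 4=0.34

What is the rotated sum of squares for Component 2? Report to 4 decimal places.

SS loadings for Component 2 = 0.33² + 0.04² + 0.78² + 0.13² + 0.51² + (-0.25)² + (-0.31)² + (-0.14)² = 0.1089 + 0.0016 + 0.6084 + 0.0169 + 0.2601 + 0.0625 + 0.0961 + 0.0196 = 1.1741

1.1741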